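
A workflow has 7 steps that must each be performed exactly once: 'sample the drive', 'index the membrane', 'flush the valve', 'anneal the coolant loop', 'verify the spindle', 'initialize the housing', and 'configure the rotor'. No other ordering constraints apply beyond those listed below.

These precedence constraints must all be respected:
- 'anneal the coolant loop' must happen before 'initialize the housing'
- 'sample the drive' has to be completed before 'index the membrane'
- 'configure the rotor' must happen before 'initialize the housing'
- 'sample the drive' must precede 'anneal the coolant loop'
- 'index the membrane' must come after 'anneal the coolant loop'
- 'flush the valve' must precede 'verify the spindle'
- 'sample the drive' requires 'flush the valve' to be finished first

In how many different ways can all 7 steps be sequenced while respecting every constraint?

2 steps have no prerequisites ('flush the valve', 'configure the rotor'), so any of them could come first.
Systematically extending each partial ordering one step at a time and counting, there are 52 complete orderings.

52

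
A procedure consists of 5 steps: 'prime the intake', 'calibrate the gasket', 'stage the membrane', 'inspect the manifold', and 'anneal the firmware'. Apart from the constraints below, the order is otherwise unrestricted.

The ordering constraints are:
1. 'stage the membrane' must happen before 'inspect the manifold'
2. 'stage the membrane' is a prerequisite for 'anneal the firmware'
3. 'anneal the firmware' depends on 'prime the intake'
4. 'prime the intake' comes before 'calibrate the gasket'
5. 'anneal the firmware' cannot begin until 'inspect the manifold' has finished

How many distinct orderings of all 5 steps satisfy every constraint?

The steps with no prerequisites are 'prime the intake', 'stage the membrane'; any of them can be placed first.
Systematically extending each partial ordering one step at a time and counting, there are 9 complete orderings.

9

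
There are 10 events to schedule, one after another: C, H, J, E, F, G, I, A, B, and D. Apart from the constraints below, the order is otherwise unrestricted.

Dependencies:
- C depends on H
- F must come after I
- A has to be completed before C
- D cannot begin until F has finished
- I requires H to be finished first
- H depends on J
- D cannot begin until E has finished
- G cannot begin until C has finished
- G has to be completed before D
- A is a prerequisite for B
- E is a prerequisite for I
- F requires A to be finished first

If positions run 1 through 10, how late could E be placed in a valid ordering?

7

Following every chain forward from E, the events that must come later are F, I, D — 3 of them.
So at least 3 events follow E, putting E no later than position 7. That position is achievable by scheduling everything else first.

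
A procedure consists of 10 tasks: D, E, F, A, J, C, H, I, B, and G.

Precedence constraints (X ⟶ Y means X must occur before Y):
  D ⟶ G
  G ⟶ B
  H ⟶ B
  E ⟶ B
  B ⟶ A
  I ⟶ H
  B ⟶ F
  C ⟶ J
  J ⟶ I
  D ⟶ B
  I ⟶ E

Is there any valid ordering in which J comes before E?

Yes

Every valid ordering already has J before E (the constraints require it), so in particular at least one does.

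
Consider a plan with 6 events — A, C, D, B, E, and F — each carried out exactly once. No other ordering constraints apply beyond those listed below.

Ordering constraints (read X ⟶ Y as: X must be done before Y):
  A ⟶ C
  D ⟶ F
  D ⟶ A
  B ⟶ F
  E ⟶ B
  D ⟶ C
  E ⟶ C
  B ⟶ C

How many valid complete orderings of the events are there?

15

The events with no prerequisites are D, E; any of them can be placed first.
Counting all ways to extend the partial order to a total order gives 15.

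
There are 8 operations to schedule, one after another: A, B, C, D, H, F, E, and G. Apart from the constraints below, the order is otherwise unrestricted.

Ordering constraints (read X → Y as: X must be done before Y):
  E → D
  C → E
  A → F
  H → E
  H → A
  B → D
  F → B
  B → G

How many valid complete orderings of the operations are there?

2 operations have no prerequisites (C, H), so any of them could come first.
Enumerating by repeatedly choosing an available operation (one whose prerequisites are all placed) gives 34 distinct complete orderings.

34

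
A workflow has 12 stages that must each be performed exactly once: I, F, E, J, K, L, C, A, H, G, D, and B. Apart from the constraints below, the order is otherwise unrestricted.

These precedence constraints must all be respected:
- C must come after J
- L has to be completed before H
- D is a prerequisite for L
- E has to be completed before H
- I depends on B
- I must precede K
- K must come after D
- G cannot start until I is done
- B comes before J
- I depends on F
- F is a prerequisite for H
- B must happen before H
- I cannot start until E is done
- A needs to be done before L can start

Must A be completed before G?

A and G are not related by any chain of constraints.
There exist valid orderings with G before A, so A is not required to come first.

No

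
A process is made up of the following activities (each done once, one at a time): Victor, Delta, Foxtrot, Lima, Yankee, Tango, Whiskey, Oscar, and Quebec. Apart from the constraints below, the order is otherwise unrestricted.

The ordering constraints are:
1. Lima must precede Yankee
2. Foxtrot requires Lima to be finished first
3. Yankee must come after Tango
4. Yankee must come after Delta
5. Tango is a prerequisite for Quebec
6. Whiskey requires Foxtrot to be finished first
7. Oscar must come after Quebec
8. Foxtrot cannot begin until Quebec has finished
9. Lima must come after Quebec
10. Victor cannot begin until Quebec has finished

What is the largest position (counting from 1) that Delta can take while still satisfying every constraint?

The only activity forced after Delta (directly or by a chain) is Yankee.
With 1 mandatory successor out of 9 activities total, the latest slot for Delta is 9−1 = 8, and it's reachable by doing all non-successors before Delta.

8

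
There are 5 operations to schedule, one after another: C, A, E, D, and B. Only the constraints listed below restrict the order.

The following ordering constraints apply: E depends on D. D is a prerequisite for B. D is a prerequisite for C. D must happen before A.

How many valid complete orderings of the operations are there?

24

Only D has no prerequisites, so it must go first.
Systematically extending each partial ordering one operation at a time and counting, there are 24 complete orderings.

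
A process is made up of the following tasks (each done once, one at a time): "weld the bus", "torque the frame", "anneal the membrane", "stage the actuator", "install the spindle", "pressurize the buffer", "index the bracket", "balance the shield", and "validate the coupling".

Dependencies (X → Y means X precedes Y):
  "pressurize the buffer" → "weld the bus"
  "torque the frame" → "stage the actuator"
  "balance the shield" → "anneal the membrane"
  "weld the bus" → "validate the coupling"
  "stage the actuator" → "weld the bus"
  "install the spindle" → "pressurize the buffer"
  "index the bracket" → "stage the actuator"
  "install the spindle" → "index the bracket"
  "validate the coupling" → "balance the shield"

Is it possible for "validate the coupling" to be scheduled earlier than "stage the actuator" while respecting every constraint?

No

The constraints give a chain "stage the actuator" → "weld the bus" → "validate the coupling", which forces "stage the actuator" before "validate the coupling".
So no valid ordering can have "validate the coupling" before "stage the actuator".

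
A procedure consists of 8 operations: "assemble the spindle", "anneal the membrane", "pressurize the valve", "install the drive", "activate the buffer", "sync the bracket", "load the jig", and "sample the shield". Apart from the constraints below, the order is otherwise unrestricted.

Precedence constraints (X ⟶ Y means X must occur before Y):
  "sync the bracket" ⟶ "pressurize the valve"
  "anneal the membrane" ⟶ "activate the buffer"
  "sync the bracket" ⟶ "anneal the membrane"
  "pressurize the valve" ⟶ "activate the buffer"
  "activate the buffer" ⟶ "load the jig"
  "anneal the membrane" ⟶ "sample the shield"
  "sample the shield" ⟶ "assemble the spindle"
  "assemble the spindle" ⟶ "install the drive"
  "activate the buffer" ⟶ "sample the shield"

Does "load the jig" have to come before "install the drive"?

No

"load the jig" and "install the drive" are not related by any chain of constraints.
A valid ordering placing "install the drive" before "load the jig" exists, so the answer is no.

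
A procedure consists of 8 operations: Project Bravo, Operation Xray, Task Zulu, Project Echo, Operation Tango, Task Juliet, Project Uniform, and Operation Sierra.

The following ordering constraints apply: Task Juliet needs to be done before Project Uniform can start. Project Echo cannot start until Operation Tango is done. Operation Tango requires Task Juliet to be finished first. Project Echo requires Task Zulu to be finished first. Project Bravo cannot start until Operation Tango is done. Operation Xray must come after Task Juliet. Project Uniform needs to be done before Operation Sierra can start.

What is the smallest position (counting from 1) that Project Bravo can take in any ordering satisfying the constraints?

Every operation that must precede Project Bravo has to come before it. Tracing all chains that end at Project Bravo, those operations are: Operation Tango, Task Juliet — 2 in total.
So at minimum 2 operations come before Project Bravo, putting Project Bravo no earlier than position 3. That position is achievable by scheduling exactly those predecessors first.

3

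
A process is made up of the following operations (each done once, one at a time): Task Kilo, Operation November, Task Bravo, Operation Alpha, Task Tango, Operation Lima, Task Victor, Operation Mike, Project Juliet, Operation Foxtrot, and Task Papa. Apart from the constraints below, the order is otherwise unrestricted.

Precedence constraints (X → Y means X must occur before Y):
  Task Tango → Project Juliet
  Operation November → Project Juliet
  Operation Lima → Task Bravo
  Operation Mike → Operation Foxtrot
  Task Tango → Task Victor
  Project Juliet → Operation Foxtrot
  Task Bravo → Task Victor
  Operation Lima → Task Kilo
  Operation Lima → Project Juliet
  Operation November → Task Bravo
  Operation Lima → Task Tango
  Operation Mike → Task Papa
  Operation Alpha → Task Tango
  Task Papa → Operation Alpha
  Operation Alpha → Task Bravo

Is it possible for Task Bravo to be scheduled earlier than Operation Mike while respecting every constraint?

There is a dependency chain Operation Mike → Task Papa → Operation Alpha → Task Bravo, so Task Bravo always comes after Operation Mike.
Hence Task Bravo can never be scheduled before Operation Mike.

No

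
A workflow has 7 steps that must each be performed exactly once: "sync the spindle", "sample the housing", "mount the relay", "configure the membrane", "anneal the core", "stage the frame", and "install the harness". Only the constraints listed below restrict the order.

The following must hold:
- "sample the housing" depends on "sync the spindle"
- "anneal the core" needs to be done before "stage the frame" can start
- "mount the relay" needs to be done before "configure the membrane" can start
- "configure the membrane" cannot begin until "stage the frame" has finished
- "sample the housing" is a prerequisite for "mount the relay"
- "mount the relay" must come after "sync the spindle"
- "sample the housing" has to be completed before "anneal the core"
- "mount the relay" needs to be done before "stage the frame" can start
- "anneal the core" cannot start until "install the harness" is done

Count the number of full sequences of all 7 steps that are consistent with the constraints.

7

The steps with no prerequisites are "sync the spindle", "install the harness"; any of them can be placed first.
Systematically extending each partial ordering one step at a time and counting, there are 7 complete orderings.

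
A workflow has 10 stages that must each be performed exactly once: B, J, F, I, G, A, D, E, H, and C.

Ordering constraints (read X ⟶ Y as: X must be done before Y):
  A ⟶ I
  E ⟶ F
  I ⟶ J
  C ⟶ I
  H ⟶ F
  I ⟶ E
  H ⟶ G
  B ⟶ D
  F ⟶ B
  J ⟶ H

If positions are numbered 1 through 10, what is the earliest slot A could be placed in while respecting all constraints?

1

A has no prerequisites at all, so it can go in position 1.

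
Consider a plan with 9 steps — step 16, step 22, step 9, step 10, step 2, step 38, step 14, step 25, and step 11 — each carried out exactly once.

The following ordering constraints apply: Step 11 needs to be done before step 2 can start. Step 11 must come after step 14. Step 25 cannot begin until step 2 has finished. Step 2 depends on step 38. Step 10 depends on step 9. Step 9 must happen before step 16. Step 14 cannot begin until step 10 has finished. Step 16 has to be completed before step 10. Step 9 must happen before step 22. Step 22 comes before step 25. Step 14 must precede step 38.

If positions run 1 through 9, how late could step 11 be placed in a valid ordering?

7

The steps that are forced after step 11, directly or by a chain of constraints, are step 2, step 25. That's 2 steps.
So at least 2 steps follow step 11, putting step 11 no later than position 7. That position is achievable by scheduling everything else first.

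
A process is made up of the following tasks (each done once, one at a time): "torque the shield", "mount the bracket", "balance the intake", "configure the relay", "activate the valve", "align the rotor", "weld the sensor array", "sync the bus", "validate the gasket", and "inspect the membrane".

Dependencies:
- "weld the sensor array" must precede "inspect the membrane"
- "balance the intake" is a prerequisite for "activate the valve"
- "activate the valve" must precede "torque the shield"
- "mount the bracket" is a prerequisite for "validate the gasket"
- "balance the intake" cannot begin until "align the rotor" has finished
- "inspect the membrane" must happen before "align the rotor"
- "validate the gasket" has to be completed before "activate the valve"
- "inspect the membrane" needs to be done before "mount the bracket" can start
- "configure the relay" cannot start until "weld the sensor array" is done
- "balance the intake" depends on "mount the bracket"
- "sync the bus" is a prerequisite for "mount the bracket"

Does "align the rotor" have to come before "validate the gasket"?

"align the rotor" and "validate the gasket" are not related by any chain of constraints.
So "align the rotor" can come before "validate the gasket" or after — it is not forced.

No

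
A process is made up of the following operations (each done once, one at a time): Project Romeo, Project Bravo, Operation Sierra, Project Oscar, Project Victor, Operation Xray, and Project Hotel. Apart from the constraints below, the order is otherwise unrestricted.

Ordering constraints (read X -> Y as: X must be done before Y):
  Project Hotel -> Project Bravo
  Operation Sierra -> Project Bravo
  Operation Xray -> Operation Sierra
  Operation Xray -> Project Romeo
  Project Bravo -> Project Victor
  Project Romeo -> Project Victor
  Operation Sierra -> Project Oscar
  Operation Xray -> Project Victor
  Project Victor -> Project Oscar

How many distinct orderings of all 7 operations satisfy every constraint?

11

The operations with no prerequisites are Operation Xray, Project Hotel; any of them can be placed first.
Enumerating by repeatedly choosing an available operation (one whose prerequisites are all placed) gives 11 distinct complete orderings.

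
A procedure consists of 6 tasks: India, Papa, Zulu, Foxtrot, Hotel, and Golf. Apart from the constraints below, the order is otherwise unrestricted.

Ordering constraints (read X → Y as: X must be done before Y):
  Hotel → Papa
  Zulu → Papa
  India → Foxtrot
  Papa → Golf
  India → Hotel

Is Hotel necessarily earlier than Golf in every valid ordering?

Yes

Chaining the stated constraints: Hotel → Papa → Golf.
That forces Hotel before Golf in every valid schedule.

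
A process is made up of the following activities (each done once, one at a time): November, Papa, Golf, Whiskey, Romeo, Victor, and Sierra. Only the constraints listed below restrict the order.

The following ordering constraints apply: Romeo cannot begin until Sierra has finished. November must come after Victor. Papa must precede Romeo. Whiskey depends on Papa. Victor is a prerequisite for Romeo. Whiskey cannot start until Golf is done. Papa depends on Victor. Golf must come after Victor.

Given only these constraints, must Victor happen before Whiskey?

Tracing the constraints gives a chain: Victor → Papa → Whiskey.
So Victor must precede Whiskey in any valid ordering.

Yes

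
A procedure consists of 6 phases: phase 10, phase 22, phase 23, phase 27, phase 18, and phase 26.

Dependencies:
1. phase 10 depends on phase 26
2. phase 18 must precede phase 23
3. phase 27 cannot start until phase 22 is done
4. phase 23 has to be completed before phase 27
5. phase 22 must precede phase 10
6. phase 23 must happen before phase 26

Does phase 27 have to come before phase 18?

The constraints actually force phase 18 before phase 27 (via phase 18 → phase 23 → phase 27), not the other way around.
So phase 27 never precedes phase 18.

No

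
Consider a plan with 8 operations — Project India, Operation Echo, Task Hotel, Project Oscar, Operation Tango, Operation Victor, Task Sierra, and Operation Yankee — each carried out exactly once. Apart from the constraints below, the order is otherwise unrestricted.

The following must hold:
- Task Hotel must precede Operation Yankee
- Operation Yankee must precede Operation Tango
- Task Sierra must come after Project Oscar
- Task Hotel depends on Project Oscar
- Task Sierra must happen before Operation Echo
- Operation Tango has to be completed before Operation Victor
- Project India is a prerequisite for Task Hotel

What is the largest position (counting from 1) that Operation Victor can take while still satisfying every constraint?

8

Nothing depends on Operation Victor, so it can be the final operation, position 8.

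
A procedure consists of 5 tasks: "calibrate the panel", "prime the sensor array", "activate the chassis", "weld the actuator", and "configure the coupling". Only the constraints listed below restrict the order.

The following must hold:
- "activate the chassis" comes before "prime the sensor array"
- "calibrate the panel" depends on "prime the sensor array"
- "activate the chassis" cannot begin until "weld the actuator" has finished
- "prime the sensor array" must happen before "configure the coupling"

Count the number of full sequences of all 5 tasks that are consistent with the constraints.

2

"weld the actuator" is the only task with nothing required before it, so every ordering starts there.
Counting all ways to extend the partial order to a total order gives 2.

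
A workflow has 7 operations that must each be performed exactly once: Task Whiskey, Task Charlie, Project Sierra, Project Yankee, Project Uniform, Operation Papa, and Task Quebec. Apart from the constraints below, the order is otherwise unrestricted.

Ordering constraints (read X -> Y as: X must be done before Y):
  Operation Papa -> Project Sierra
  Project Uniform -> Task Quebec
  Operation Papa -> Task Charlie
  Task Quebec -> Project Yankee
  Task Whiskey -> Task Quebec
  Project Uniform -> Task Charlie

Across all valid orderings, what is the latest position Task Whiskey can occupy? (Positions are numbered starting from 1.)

5

Following every chain forward from Task Whiskey, the operations that must come later are Project Yankee, Task Quebec — 2 of them.
So at least 2 operations follow Task Whiskey, putting Task Whiskey no later than position 5. That position is achievable by scheduling everything else first.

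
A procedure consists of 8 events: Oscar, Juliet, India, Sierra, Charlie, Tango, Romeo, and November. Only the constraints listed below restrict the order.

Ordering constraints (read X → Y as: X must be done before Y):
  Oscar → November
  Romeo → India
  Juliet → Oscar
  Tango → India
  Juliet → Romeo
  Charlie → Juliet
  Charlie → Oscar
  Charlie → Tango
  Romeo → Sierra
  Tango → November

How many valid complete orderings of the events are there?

Only Charlie has no prerequisites, so it must go first.
Enumerating by repeatedly choosing an available event (one whose prerequisites are all placed) gives 81 distinct complete orderings.

81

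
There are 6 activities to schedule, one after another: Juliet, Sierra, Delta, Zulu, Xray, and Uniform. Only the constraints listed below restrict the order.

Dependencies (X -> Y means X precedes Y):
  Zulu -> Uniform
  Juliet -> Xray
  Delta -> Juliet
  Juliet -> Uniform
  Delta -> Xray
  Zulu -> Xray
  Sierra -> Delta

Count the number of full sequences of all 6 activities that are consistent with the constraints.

The activities with no prerequisites are Sierra, Zulu; any of them can be placed first.
Enumerating by repeatedly choosing an available activity (one whose prerequisites are all placed) gives 8 distinct complete orderings.

8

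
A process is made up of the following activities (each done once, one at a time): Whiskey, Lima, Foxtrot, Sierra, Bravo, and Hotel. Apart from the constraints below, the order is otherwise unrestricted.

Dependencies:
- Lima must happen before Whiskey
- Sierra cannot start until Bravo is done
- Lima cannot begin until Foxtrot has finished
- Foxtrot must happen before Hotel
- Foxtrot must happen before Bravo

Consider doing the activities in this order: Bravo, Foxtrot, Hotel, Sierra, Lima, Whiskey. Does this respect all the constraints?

No

The sequence places Bravo ahead of Foxtrot.
But one of the constraints requires Foxtrot before Bravo, so this ordering violates it.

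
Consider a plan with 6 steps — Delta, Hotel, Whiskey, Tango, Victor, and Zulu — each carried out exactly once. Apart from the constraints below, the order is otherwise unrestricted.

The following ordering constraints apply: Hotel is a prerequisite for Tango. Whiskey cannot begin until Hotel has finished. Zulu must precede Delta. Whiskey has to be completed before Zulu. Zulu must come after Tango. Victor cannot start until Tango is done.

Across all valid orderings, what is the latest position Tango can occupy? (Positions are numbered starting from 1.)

Following every chain forward from Tango, the steps that must come later are Delta, Victor, Zulu — 3 of them.
With 3 mandatory successors out of 6 steps total, the latest slot for Tango is 6−3 = 3, and it's reachable by doing all non-successors before Tango.

3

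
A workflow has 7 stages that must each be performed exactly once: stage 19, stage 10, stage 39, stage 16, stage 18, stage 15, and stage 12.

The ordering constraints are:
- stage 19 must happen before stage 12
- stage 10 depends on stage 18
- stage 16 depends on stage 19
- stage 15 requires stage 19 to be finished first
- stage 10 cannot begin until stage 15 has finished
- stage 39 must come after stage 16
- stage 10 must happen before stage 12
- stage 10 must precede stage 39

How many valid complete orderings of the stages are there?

The stages with no prerequisites are stage 19, stage 18; any of them can be placed first.
Enumerating by repeatedly choosing an available stage (one whose prerequisites are all placed) gives 25 distinct complete orderings.

25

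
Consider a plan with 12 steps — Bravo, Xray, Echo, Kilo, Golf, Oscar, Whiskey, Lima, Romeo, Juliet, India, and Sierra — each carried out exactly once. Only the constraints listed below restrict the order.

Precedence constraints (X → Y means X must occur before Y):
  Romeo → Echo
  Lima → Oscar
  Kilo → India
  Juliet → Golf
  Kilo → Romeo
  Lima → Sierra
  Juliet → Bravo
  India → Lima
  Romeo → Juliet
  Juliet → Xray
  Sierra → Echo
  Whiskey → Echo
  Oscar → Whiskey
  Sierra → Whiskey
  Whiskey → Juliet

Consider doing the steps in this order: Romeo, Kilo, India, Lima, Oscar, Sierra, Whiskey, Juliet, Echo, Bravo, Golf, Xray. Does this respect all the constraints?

No

In the proposed order, Romeo appears before Kilo.
But one of the constraints requires Kilo before Romeo, so this ordering violates it.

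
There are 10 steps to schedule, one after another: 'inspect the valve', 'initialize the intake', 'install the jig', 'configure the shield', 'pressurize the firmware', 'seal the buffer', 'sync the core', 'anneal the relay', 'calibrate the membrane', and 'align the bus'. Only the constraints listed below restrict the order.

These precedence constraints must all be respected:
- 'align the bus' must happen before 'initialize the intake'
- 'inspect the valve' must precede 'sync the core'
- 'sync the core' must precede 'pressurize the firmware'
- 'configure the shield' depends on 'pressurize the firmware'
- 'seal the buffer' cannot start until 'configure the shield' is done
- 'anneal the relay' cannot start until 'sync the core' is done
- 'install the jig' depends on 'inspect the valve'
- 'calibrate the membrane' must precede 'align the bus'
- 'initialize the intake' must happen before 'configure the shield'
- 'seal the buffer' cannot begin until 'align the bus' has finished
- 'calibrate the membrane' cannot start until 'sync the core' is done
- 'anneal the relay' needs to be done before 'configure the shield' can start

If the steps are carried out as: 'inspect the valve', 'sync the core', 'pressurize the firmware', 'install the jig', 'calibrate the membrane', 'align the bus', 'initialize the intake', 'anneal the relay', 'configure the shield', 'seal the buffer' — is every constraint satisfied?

Checking each listed constraint against this order: for instance, 'pressurize the firmware' is in position 3 and 'configure the shield' in position 9, so that constraint holds — and the remaining constraints check out the same way.

Yes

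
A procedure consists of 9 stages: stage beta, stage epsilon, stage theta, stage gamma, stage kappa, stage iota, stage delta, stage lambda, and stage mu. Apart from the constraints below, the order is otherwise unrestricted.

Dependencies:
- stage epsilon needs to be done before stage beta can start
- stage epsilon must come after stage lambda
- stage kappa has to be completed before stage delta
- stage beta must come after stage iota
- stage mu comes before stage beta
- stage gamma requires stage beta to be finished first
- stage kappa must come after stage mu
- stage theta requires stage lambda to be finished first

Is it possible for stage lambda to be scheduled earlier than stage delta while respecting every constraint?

No chain of constraints runs from stage delta to stage lambda, so stage delta is not required to come first.
That means at least one valid schedule has stage lambda before stage delta.

Yes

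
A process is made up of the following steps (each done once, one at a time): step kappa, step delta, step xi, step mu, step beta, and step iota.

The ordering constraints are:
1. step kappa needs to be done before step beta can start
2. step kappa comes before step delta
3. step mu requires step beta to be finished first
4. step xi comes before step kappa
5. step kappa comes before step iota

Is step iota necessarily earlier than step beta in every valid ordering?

Step iota and step beta are not related by any chain of constraints.
So step iota can come before step beta or after — it is not forced.

No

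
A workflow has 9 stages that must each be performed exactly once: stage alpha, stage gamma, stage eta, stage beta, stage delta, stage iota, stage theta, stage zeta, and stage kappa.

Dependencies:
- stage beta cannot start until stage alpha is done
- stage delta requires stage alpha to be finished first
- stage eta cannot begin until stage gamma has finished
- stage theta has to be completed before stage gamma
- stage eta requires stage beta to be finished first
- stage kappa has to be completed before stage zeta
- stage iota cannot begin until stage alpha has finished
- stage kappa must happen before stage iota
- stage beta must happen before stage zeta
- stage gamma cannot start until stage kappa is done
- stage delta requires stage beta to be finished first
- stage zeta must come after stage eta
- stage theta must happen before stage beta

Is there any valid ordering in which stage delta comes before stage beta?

Following stage beta → stage delta, stage beta must precede stage delta in every valid ordering.
So no valid ordering can have stage delta before stage beta.

No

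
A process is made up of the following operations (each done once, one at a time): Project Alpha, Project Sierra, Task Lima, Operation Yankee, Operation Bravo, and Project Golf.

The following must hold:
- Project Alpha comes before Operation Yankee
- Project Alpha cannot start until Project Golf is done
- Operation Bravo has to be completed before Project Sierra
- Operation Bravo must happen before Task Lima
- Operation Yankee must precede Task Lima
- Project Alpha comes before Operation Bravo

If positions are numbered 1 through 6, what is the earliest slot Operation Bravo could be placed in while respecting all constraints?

Working backwards through the constraints from Operation Bravo, its full set of required predecessors is Project Alpha, Project Golf — 2 of them.
With 2 mandatory predecessors, the earliest Operation Bravo can sit is position 2+1 = 3, and placing just those 2 first achieves it.

3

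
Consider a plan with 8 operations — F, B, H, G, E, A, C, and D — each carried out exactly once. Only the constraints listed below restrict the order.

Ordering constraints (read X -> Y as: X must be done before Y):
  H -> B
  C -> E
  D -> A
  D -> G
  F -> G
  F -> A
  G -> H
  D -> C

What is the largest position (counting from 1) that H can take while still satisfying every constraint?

The only operation forced after H (directly or by a chain) is B.
With 1 mandatory successor out of 8 operations total, the latest slot for H is 8−1 = 7, and it's reachable by doing all non-successors before H.

7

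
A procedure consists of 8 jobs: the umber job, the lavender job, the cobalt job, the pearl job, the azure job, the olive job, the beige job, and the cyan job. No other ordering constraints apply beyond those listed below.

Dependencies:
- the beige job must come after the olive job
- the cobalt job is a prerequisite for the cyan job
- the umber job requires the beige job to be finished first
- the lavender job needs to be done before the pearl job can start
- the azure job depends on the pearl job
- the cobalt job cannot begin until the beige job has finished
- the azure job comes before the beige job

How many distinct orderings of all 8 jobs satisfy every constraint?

12

2 jobs have no prerequisites (the lavender job, the olive job), so any of them could come first.
Counting all ways to extend the partial order to a total order gives 12.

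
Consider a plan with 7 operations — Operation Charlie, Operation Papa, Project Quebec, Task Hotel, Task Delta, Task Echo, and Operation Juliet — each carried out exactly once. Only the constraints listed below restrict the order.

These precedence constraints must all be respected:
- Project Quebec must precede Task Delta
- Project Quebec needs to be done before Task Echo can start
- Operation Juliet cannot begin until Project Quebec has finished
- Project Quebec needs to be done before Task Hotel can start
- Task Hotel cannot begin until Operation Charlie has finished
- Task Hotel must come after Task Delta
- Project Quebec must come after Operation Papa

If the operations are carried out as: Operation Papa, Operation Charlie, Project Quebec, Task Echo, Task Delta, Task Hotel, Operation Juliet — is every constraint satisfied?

Checking each listed constraint against this order: for instance, Project Quebec is in position 3 and Operation Juliet in position 7, so that constraint holds — and the remaining constraints check out the same way.

Yes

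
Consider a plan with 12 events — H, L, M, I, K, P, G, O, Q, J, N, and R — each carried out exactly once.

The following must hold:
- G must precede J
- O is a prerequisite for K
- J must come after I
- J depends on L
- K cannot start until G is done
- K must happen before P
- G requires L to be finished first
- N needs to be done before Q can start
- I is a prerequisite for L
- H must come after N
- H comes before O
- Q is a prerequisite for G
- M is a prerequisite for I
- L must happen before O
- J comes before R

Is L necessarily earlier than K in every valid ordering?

Yes

Chaining the stated constraints: L → G → K.
That forces L before K in every valid schedule.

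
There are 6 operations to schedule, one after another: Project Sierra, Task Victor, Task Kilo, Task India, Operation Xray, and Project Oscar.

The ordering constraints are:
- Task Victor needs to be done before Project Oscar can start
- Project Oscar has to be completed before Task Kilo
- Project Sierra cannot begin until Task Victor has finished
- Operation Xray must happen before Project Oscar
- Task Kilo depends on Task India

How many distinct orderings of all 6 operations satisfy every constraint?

3 operations have no prerequisites (Task Victor, Task India, Operation Xray), so any of them could come first.
Systematically extending each partial ordering one operation at a time and counting, there are 33 complete orderings.

33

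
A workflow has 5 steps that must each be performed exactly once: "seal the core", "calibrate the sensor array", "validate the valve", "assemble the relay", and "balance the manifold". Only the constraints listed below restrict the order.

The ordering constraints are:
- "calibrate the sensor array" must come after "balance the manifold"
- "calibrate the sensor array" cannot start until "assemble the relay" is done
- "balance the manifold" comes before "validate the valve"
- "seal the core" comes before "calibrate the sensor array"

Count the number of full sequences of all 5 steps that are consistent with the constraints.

18

3 steps have no prerequisites ("seal the core", "assemble the relay", "balance the manifold"), so any of them could come first.
Enumerating by repeatedly choosing an available step (one whose prerequisites are all placed) gives 18 distinct complete orderings.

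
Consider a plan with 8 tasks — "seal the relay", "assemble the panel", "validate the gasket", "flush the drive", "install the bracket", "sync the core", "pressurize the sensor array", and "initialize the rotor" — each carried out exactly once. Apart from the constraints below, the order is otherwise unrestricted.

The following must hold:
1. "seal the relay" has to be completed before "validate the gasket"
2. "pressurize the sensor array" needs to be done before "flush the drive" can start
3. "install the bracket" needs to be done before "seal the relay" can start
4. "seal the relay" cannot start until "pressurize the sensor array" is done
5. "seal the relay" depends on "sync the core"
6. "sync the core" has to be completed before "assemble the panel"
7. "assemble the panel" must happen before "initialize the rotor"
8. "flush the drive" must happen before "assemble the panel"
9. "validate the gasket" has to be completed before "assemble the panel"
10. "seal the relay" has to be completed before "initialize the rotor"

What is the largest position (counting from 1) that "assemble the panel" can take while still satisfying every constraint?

The only task forced after "assemble the panel" (directly or by a chain) is "initialize the rotor".
So at least 1 task follows "assemble the panel", putting "assemble the panel" no later than position 7. That position is achievable by scheduling everything else first.

7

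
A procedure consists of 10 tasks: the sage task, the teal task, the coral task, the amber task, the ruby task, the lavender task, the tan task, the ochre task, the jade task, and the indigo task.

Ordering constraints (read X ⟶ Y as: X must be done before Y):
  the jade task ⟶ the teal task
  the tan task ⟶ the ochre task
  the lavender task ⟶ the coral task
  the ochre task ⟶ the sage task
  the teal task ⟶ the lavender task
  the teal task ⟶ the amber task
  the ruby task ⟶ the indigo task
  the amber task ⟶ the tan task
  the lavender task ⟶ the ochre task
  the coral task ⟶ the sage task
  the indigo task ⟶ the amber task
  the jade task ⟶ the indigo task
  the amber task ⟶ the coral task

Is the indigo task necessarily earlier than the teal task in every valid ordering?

Nothing in the constraints links the indigo task and the teal task; they are unordered relative to each other.
So the indigo task can come before the teal task or after — it is not forced.

No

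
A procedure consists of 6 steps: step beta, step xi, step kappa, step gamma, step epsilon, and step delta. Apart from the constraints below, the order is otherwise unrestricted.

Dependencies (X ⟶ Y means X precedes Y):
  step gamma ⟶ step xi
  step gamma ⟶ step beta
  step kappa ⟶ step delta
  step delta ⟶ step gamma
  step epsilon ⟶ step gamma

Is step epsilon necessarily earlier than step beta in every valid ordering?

Yes

There is a constraint chain step epsilon → step gamma → step beta.
Hence step epsilon necessarily comes before step beta.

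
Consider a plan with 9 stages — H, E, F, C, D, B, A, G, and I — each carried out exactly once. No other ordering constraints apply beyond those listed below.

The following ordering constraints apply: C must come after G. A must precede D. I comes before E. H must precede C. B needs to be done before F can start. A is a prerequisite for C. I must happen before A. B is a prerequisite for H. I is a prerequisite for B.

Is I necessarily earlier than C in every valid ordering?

Yes

Following the dependencies: I → A → C.
Hence I necessarily comes before C.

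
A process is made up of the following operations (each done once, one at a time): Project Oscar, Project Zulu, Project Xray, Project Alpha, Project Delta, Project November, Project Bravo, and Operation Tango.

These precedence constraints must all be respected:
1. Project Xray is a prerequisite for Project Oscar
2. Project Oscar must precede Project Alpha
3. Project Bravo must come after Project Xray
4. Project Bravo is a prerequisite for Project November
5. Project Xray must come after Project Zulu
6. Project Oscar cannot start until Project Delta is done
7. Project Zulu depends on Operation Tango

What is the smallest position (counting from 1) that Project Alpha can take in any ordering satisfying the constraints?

The operations that are forced before Project Alpha, directly or transitively, are Project Oscar, Project Zulu, Project Xray, Project Delta, Operation Tango. That's 5 operations.
So at minimum 5 operations come before Project Alpha, putting Project Alpha no earlier than position 6. That position is achievable by scheduling exactly those predecessors first.

6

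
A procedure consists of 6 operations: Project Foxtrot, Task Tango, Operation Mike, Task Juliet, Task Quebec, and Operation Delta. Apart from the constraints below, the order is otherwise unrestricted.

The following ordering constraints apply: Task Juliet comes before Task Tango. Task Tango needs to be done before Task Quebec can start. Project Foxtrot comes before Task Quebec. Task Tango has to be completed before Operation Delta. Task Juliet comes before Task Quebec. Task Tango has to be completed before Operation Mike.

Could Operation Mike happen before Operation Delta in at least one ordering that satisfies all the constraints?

Yes

No chain of constraints runs from Operation Delta to Operation Mike, so Operation Delta is not required to come first.
That means at least one valid schedule has Operation Mike before Operation Delta.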